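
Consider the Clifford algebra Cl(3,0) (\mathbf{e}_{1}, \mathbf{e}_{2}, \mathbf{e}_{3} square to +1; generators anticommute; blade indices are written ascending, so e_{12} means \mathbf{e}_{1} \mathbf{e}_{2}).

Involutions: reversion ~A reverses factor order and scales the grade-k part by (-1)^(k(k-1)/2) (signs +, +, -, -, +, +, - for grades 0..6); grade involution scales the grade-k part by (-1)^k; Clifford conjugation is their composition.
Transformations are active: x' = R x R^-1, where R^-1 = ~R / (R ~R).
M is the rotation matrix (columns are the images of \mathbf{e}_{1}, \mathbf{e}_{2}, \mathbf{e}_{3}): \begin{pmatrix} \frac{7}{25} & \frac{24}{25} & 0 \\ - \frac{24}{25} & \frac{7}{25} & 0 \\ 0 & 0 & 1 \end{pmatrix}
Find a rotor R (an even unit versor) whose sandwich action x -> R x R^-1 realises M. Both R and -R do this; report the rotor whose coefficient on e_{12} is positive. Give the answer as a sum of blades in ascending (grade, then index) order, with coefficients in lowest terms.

Method: write R = a + b12*e_{12} + b13*e_{13} + b23*e_{23} with a^2 + b12^2 + b13^2 + b23^2 = 1 (so R^-1 = ~R). Expanding the columns R e_j ~R gives tr M = 4a^2 - 1 and, from the antisymmetric part, M21 - M12 = -4a*b12, M13 - M31 = 4a*b13, M32 - M23 = -4a*b23.
Here tr M = \frac{39}{25}, so a^2 = (1 + tr M)/4 = \frac{16}{25} and a = ±\frac{4}{5}. Taking a = \frac{4}{5}: M21 - M12 = -\frac{48}{25}, M13 - M31 = 0, M32 - M23 = 0, giving b12 = \frac{3}{5}, b13 = 0, b23 = 0, i.e. R = \frac{4}{5} + \frac{3}{5} e_{12}.
Its e_{12} coefficient is already positive.
Answer: \frac{4}{5} + \frac{3}{5} e_{12}. Uniqueness: Spin(3) -> SO(3) maps R and -R to the same rotation of trace \frac{39}{25}; fixing the sign of the e_{12} coefficient removes the ambiguity.


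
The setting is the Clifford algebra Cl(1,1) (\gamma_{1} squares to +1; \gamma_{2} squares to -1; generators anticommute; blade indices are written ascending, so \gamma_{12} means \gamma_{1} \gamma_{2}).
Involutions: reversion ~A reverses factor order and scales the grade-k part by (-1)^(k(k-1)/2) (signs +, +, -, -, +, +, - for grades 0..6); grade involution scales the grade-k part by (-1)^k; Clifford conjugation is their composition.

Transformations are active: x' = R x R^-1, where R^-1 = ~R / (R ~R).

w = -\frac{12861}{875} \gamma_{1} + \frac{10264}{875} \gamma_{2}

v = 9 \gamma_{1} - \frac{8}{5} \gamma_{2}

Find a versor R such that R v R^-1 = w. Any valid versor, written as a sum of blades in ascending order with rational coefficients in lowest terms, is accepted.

Equal squares first: v^2 = w^2 = \frac{1961}{25}. Then v + w = -\frac{4986}{875} \gamma_{1} + \frac{8864}{875} \gamma_{2} is a versor taking v to w, provided it is invertible.
Answer: -\frac{4986}{875} \gamma_{1} + \frac{8864}{875} \gamma_{2}


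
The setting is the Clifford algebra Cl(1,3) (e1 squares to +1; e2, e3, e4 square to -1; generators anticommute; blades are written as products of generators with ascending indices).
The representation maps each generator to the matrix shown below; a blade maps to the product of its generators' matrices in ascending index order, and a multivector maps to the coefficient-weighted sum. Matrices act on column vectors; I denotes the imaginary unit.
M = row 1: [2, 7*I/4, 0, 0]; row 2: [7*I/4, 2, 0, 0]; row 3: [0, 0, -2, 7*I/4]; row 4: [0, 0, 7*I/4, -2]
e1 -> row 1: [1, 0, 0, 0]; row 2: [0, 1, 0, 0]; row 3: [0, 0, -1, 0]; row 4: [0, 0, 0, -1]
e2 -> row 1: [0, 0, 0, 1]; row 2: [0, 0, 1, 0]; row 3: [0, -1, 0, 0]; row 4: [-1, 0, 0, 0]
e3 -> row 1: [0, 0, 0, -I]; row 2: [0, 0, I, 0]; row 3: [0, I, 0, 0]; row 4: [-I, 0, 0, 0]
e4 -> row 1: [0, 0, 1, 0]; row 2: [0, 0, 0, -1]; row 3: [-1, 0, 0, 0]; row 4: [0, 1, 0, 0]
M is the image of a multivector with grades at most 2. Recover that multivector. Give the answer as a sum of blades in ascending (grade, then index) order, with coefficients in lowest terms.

Method: the blade images are trace-orthogonal — tr(rho(e_A) rho(e_B)^-1) = 4 if A = B and 0 otherwise — and rho(e_A)^-1 = (e_A)^2 * rho(e_A) with (e_A)^2 = +1 or -1, so the coefficient of e_A in the preimage is (e_A)^2 * tr(M rho(e_A))/4.
Nonzero projections over blades of grade <= 2: e1: (e1)^2 = +1, tr(M rho(e1)) = 8, coefficient 2; e3 e4: (e3 e4)^2 = -1, tr(M rho(e3 e4)) = 7, coefficient -7/4. Every other blade of grade <= 2 projects to 0.
Answer: 2*e1 - 7/4*e3 e4


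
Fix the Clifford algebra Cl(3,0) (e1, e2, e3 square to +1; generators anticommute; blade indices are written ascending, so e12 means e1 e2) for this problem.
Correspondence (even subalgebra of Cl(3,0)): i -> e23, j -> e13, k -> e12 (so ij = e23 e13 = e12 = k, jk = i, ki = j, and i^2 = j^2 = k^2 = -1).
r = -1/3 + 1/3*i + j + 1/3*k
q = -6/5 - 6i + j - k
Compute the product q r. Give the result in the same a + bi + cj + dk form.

In blades: q = -6/5 - e12 + e13 - 6*e23, r = -1/3 + 1/3*e12 + e13 + 1/3*e23.
Distribute q over r term by term (generator squares from the signature, products reordered to ascending indices): (-6/5)*r = 2/5 - 2/5*e12 - 6/5*e13 - 2/5*e23; (-e12)*r = 1/3 + 1/3*e12 - 1/3*e13 + e23; (e13)*r = -1 - 1/3*e12 - 1/3*e13 + 1/3*e23; (-6*e23)*r = 2 - 6*e12 + 2*e13 + 2*e23.
Sum: 26/15 - 32/5*e12 + 2/15*e13 + 44/15*e23; translating back through the correspondence:
Answer: 26/15 + 44/15*i + 2/15*j - 32/5*k


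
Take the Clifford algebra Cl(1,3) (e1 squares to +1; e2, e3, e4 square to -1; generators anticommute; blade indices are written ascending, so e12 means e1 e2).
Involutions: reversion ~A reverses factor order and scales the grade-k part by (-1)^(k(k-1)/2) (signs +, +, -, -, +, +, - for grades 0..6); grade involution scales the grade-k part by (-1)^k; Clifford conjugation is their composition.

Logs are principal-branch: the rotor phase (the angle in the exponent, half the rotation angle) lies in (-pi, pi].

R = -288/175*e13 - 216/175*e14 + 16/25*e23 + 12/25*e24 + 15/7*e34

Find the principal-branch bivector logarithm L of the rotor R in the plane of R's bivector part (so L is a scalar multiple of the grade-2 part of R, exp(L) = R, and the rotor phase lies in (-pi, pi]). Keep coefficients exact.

The scalar part of R is 0, so the principal-branch rotor phase is pinned; divide the bivector part by its sine to get the unit plane — L is the phase times that plane.
Concretely: cos(phase) = 0 gives phase = ±pi/2, and since phase/sin(phase) is even the sign is immaterial: L = (phase/sin(phase)) * <R>_2 = (pi/2) * <R>_2.
Answer: -144*pi/175*e13 - 108*pi/175*e14 + 8*pi/25*e23 + 6*pi/25*e24 + 15*pi/14*e34


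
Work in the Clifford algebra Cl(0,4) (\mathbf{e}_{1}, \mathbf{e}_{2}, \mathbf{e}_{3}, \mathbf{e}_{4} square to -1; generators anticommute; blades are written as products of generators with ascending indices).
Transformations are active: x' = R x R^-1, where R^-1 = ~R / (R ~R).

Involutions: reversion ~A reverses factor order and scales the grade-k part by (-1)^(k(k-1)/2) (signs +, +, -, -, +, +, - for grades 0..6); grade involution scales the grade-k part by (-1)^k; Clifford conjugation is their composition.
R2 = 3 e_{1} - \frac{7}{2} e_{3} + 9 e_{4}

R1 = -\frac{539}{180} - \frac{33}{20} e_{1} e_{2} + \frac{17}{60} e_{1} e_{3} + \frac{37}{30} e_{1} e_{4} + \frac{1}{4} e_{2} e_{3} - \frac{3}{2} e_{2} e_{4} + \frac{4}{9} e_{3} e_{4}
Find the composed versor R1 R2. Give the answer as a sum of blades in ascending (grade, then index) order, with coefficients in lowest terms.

Distribute over the terms of R2 (each basis-blade product reordered to ascending indices, repeated generators contracted through their squares):
R1 (3 e_{1}) = -\frac{539}{60} e_{1} - \frac{99}{20} e_{2} + \frac{17}{20} e_{3} + \frac{37}{10} e_{4} + \frac{3}{4} e_{1} e_{2} e_{3} - \frac{9}{2} e_{1} e_{2} e_{4} + \frac{4}{3} e_{1} e_{3} e_{4}
R1 (-\frac{7}{2} e_{3}) = \frac{119}{120} e_{1} + \frac{7}{8} e_{2} + \frac{3773}{360} e_{3} - \frac{14}{9} e_{4} + \frac{231}{40} e_{1} e_{2} e_{3} + \frac{259}{60} e_{1} e_{3} e_{4} - \frac{21}{4} e_{2} e_{3} e_{4}
R1 (9 e_{4}) = -\frac{111}{10} e_{1} + \frac{27}{2} e_{2} - 4 e_{3} - \frac{539}{20} e_{4} - \frac{297}{20} e_{1} e_{2} e_{4} + \frac{51}{20} e_{1} e_{3} e_{4} + \frac{9}{4} e_{2} e_{3} e_{4}
Summing the partial products and collecting blades:
Answer: -\frac{2291}{120} e_{1} + \frac{377}{40} e_{2} + \frac{2639}{360} e_{3} - \frac{893}{36} e_{4} + \frac{261}{40} e_{1} e_{2} e_{3} - \frac{387}{20} e_{1} e_{2} e_{4} + \frac{41}{5} e_{1} e_{3} e_{4} - 3 e_{2} e_{3} e_{4}


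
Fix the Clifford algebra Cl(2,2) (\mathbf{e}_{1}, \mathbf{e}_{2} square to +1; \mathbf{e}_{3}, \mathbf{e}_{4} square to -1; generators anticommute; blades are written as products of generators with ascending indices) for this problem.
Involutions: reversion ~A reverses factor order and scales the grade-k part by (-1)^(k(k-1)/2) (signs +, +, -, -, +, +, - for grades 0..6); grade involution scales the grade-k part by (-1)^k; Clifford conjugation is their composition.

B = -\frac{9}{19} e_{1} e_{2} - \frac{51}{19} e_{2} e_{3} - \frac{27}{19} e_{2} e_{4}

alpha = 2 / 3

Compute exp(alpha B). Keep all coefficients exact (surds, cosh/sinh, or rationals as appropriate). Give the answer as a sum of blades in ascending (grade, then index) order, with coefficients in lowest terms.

B^2 term by term: the squares give (-\frac{9}{19})^2*(e_{1} e_{2})^2 + (-\frac{51}{19})^2*(e_{2} e_{3})^2 + (-\frac{27}{19})^2*(e_{2} e_{4})^2 = \frac{81}{361}*(-1) + \frac{2601}{361}*(+1) + \frac{729}{361}*(+1) = 9 (each basis 2-blade squares to minus the product of its generators' squares); cross terms between blades sharing an index anticommute and cancel. So B^2 = 9.
B^2 = 9 — since the square is positive, the closed form is hyperbolic: l = 3, alpha*l = 2, so exp(alpha B) = cosh(2) + (sinh(2)/3)*B = \cosh{\left(2 \right)} + (\frac{\sinh{\left(2 \right)}}{3})*B.
Answer: \cosh{\left(2 \right)} - \frac{3 \sinh{\left(2 \right)}}{19} e_{1} e_{2} - \frac{17 \sinh{\left(2 \right)}}{19} e_{2} e_{3} - \frac{9 \sinh{\left(2 \right)}}{19} e_{2} e_{4}


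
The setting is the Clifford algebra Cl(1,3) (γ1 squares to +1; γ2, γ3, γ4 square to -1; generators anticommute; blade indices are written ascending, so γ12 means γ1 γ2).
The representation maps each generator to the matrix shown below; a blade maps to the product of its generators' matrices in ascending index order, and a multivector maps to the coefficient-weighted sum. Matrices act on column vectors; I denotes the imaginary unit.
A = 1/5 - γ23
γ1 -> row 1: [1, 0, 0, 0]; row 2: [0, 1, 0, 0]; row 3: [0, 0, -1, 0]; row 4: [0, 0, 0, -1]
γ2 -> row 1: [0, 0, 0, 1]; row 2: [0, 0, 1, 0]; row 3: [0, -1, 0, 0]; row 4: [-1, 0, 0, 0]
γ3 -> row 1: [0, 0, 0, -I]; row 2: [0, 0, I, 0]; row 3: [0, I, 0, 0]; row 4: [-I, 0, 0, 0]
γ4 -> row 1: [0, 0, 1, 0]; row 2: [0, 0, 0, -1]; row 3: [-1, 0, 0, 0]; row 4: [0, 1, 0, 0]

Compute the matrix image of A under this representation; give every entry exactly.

Bivector images (products of the table entries): rho(γ23) = rho(γ2)rho(γ3) = row 1: [-I, 0, 0, 0]; row 2: [0, I, 0, 0]; row 3: [0, 0, -I, 0]; row 4: [0, 0, 0, I].
M = (1/5)*1 + (-1)*rho(γ23), summed entrywise (1 is the identity matrix):
Answer: row 1: [1/5 + I, 0, 0, 0]; row 2: [0, 1/5 - I, 0, 0]; row 3: [0, 0, 1/5 + I, 0]; row 4: [0, 0, 0, 1/5 - I]


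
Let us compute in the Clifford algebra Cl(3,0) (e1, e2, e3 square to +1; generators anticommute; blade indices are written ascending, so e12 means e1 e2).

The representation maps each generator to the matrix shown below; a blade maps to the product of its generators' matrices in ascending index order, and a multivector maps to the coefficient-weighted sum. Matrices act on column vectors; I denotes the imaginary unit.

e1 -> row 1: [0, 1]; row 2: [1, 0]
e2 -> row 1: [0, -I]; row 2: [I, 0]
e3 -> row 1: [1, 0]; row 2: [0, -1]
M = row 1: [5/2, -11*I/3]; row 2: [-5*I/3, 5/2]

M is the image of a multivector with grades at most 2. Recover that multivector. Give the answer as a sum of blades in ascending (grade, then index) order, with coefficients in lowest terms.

Method: 1, rho(e1), rho(e2), rho(e3) form a trace-orthogonal basis of the 2x2 complex matrices (tr(X Y) = 2 if X = Y, else 0), so M = m0*1 + m1*rho(e1) + m2*rho(e2) + m3*rho(e3) with m0 = tr(M)/2 = 5/2, m1 = tr(M rho(e1))/2 = -8*I/3, m2 = tr(M rho(e2))/2 = 1, m3 = tr(M rho(e3))/2 = 0.
Multiplying table entries, the bivector images are rho(e12) = I*rho(e3), rho(e13) = -I*rho(e2), rho(e23) = I*rho(e1); with real blade coefficients the real parts of m0..m3 are the coefficients of 1, e1, e2, e3 and the imaginary parts give the bivectors (e23: Im m1, e13: -Im m2, e12: Im m3).
Answer: 5/2 + e2 - 8/3*e23


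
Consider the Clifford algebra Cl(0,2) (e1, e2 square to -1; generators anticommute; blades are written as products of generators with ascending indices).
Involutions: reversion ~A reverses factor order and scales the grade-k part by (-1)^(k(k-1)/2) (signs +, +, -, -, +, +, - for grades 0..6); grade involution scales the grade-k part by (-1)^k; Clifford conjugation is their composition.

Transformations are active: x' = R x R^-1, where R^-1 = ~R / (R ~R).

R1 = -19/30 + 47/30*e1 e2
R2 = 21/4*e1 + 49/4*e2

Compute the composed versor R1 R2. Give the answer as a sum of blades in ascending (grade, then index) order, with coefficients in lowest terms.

Distribute over the terms of R1 (each basis-blade product reordered to ascending indices, repeated generators contracted through their squares):
(-19/30) R2 = -133/40*e1 - 931/120*e2
(47/30*e1 e2) R2 = -2303/120*e1 + 329/40*e2
Summing the partial products and collecting blades:
Answer: -1351/60*e1 + 7/15*e2


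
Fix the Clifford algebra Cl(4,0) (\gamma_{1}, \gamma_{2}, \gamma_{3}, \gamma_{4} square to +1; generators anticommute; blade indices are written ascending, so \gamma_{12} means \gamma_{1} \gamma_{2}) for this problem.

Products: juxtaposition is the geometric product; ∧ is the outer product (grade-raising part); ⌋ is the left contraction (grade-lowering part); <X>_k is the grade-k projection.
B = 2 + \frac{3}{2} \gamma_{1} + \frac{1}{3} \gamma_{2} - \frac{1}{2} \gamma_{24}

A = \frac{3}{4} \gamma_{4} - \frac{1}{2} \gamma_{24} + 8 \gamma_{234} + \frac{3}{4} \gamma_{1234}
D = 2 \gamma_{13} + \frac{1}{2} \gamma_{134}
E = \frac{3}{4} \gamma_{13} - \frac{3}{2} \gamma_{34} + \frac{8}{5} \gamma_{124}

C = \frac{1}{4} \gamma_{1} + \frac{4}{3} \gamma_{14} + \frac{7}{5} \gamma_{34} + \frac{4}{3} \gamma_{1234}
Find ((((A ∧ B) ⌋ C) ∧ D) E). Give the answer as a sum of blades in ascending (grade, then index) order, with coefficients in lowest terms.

step 1: \frac{3}{2} \gamma_{4} - \frac{9}{8} \gamma_{14} - \frac{5}{4} \gamma_{24} - \frac{3}{4} \gamma_{124} + 16 \gamma_{234} - \frac{21}{2} \gamma_{1234}
step 2: -\frac{25}{2} + \frac{58}{3} \gamma_{1} - \frac{31}{10} \gamma_{3} - \frac{5}{3} \gamma_{13} + \frac{3}{2} \gamma_{23} - 2 \gamma_{123}
step 3: -25 \gamma_{13} - \frac{25}{4} \gamma_{134}
step 4: \frac{75}{4} - \frac{75}{8} \gamma_{1} + \frac{75}{16} \gamma_{4} + \frac{75}{2} \gamma_{14} - 10 \gamma_{23} - 40 \gamma_{234}
Answer: \frac{75}{4} - \frac{75}{8} \gamma_{1} + \frac{75}{16} \gamma_{4} + \frac{75}{2} \gamma_{14} - 10 \gamma_{23} - 40 \gamma_{234}


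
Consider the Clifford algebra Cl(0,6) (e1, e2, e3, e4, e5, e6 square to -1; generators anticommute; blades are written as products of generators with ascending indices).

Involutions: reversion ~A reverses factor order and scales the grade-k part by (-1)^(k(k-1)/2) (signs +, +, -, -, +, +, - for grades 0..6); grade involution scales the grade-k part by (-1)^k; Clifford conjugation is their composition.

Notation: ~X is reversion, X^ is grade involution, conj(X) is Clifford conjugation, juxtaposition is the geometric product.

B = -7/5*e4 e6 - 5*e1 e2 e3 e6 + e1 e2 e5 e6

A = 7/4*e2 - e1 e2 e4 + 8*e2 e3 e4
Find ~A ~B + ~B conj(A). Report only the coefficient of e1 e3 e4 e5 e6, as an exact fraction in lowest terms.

first term: -7/5*e1 e2 e6 - 35/4*e1 e3 e6 + 40*e1 e4 e6 + 7/4*e1 e5 e6 + 56/5*e2 e3 e6 + 49/20*e2 e4 e6 - 5*e3 e4 e6 - e4 e5 e6 - 8*e1 e3 e4 e5 e6
second term: -7/5*e1 e2 e6 - 35/4*e1 e3 e6 - 40*e1 e4 e6 + 7/4*e1 e5 e6 + 56/5*e2 e3 e6 - 49/20*e2 e4 e6 + 5*e3 e4 e6 + e4 e5 e6 - 8*e1 e3 e4 e5 e6
Answer: -16


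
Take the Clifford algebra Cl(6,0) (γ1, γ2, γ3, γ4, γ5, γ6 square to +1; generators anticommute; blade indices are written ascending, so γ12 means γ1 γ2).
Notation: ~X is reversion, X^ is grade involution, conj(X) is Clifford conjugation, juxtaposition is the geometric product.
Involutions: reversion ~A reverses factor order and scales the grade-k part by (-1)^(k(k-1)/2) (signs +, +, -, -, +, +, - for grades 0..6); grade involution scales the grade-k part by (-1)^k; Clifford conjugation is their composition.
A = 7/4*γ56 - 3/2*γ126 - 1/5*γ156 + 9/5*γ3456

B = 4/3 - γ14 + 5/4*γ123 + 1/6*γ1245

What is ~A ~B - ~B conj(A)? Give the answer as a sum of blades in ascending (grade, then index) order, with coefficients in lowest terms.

first term: -15/8*γ36 - 7/3*γ56 + 2*γ126 + 4/15*γ156 - 23/15*γ246 - 1/20*γ456 - 3/10*γ1236 + 7/24*γ1246 + 9/5*γ1356 - 7/4*γ1456 - 1/4*γ2356 + 12/5*γ3456 + 35/16*γ12356 + 9/4*γ12456
second term: -15/8*γ36 - 7/3*γ56 - 2*γ126 - 4/15*γ156 - 22/15*γ246 + 9/20*γ456 - 3/10*γ1236 - 7/24*γ1246 - 9/5*γ1356 - 7/4*γ1456 + 1/4*γ2356 + 12/5*γ3456 + 35/16*γ12356 - 9/4*γ12456
Answer: 4*γ126 + 8/15*γ156 - 1/15*γ246 - 1/2*γ456 + 7/12*γ1246 + 18/5*γ1356 - 1/2*γ2356 + 9/2*γ12456


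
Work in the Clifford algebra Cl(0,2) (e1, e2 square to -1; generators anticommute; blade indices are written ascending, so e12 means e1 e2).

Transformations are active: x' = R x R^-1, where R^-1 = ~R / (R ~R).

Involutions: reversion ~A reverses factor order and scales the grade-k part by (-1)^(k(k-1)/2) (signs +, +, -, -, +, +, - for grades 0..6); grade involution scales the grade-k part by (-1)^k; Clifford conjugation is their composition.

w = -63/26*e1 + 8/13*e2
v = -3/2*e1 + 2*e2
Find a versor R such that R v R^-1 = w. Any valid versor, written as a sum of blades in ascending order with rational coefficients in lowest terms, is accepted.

Take R = v + w = -51/13*e1 + 34/13*e2. Because q(v) = q(w) = -25/4, conjugation by R sends v exactly to w.
Answer: -51/13*e1 + 34/13*e2


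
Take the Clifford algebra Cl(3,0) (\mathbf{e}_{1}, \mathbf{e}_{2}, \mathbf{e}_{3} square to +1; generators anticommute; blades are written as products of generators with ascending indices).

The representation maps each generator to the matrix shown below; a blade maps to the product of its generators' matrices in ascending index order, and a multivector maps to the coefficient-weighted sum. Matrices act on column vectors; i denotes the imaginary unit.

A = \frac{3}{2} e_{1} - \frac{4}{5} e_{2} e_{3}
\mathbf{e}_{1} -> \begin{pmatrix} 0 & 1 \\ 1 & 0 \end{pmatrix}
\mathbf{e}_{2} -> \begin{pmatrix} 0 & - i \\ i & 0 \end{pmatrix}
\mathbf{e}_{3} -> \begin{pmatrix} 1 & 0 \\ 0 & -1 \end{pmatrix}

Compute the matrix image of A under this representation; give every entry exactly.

Bivector images (products of the table entries): rho(e_{2} e_{3}) = rho(\mathbf{e}_{2})rho(\mathbf{e}_{3}) = \begin{pmatrix} 0 & i \\ i & 0 \end{pmatrix}.
M = (\frac{3}{2})*rho(e_{1}) + (-\frac{4}{5})*rho(e_{2} e_{3}), summed entrywise:
Answer: \begin{pmatrix} 0 & \frac{3}{2} - \frac{4 i}{5} \\ \frac{3}{2} - \frac{4 i}{5} & 0 \end{pmatrix}


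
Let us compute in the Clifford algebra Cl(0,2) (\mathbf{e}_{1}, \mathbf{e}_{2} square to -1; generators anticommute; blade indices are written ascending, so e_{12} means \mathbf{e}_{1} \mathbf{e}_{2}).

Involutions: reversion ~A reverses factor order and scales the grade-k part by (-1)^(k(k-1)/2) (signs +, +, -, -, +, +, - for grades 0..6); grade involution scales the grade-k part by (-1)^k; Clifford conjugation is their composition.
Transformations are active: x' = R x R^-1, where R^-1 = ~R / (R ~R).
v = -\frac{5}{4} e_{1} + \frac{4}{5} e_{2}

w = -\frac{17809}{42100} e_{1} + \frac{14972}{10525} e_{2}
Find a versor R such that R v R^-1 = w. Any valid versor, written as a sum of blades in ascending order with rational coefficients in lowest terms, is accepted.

Reasoning: v^2 = w^2 = -\frac{881}{400} since conjugation preserves the quadratic form; R = v + w = -\frac{35217}{21050} e_{1} + \frac{23392}{10525} e_{2} is then valid when invertible, keeping its own part and reversing (v - w)/2.
Answer: -\frac{35217}{21050} e_{1} + \frac{23392}{10525} e_{2}


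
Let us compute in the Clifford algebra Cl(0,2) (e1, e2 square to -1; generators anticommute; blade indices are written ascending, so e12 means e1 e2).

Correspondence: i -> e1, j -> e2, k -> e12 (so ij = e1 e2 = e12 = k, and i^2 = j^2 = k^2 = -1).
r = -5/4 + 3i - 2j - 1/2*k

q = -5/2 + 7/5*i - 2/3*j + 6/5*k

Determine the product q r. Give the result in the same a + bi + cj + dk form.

In blades: q = -5/2 + 7/5*e1 - 2/3*e2 + 6/5*e12, r = -5/4 + 3*e1 - 2*e2 - 1/2*e12.
Distribute q over r term by term (generator squares from the signature, products reordered to ascending indices): (-5/2)*r = 25/8 - 15/2*e1 + 5*e2 + 5/4*e12; (7/5*e1)*r = -21/5 - 7/4*e1 + 7/10*e2 - 14/5*e12; (-2/3*e2)*r = -4/3 + 1/3*e1 + 5/6*e2 + 2*e12; (6/5*e12)*r = 3/5 + 12/5*e1 + 18/5*e2 - 3/2*e12.
Sum: -217/120 - 391/60*e1 + 152/15*e2 - 21/20*e12; translating back through the correspondence:
Answer: -217/120 - 391/60*i + 152/15*j - 21/20*k


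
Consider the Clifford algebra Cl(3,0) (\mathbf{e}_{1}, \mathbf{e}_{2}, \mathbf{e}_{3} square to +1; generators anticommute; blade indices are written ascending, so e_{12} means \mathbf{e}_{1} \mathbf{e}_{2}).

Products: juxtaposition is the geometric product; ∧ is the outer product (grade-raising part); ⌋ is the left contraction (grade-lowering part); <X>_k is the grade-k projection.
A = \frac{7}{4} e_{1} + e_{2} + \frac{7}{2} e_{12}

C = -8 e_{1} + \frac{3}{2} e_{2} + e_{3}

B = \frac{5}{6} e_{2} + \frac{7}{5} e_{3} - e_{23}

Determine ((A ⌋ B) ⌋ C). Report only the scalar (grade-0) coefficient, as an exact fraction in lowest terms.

step 1: \frac{5}{6} - e_{3}
step 2: -1 - \frac{20}{3} e_{1} + \frac{5}{4} e_{2} + \frac{5}{6} e_{3}
Answer: -1


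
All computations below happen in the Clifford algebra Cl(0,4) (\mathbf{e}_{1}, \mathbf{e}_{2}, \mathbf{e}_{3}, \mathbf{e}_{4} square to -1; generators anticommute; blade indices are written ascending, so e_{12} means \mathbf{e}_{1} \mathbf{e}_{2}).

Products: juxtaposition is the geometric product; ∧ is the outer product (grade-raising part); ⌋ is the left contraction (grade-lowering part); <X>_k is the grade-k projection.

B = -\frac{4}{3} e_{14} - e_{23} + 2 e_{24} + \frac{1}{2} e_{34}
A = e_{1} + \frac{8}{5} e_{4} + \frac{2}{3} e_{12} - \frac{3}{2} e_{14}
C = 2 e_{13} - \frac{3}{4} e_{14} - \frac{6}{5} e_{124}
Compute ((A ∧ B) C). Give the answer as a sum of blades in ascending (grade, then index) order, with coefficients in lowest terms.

step 1: -e_{123} + 2 e_{124} + \frac{1}{2} e_{134} - \frac{8}{5} e_{234} + \frac{11}{6} e_{1234}
step 2: -\frac{12}{5} - \frac{7}{2} e_{2} - \frac{103}{40} e_{3} - e_{4} - \frac{48}{25} e_{13} + \frac{31}{40} e_{23} + \frac{11}{3} e_{24} - \frac{6}{5} e_{34} + \frac{6}{5} e_{123} + \frac{16}{5} e_{124} + \frac{13}{4} e_{234}
Answer: -\frac{12}{5} - \frac{7}{2} e_{2} - \frac{103}{40} e_{3} - e_{4} - \frac{48}{25} e_{13} + \frac{31}{40} e_{23} + \frac{11}{3} e_{24} - \frac{6}{5} e_{34} + \frac{6}{5} e_{123} + \frac{16}{5} e_{124} + \frac{13}{4} e_{234}


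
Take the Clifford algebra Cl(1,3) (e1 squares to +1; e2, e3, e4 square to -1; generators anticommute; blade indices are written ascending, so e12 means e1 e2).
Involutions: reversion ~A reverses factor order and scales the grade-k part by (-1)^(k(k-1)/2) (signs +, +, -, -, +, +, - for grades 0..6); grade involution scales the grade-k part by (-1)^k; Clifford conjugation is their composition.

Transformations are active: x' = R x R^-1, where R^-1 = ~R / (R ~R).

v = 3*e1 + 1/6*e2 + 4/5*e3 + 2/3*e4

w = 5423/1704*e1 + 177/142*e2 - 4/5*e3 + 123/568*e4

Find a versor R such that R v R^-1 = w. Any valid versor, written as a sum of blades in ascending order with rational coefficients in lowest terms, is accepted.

Why this works: both vectors square to 7099/900, so q(v) = q(w) and R = v + w = 10535/1704*e1 + 301/213*e2 + 1505/1704*e4 carries v to w — its own direction survives, the complement (v - w)/2 flips.
Answer: 10535/1704*e1 + 301/213*e2 + 1505/1704*e4


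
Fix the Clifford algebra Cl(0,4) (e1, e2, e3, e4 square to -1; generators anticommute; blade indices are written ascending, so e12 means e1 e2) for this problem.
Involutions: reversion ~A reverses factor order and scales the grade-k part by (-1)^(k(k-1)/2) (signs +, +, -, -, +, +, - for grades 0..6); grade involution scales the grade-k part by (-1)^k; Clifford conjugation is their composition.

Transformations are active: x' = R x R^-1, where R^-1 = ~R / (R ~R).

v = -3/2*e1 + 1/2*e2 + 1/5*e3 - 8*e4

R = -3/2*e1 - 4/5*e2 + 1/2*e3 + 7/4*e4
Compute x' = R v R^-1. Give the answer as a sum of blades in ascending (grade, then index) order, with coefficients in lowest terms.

~R = -3/2*e1 - 4/5*e2 + 1/2*e3 + 7/4*e4, and R ~R = -2481/400, so R^-1 = ~R / (-2481/400).
R v = 241/20 - 39/20*e12 + 9/20*e13 + 117/8*e14 - 41/100*e23 + 221/40*e24 - 87/20*e34
Answer: 12121/1654*e1 + 12943/4962*e2 - 26581/12405*e3 + 2978/2481*e4


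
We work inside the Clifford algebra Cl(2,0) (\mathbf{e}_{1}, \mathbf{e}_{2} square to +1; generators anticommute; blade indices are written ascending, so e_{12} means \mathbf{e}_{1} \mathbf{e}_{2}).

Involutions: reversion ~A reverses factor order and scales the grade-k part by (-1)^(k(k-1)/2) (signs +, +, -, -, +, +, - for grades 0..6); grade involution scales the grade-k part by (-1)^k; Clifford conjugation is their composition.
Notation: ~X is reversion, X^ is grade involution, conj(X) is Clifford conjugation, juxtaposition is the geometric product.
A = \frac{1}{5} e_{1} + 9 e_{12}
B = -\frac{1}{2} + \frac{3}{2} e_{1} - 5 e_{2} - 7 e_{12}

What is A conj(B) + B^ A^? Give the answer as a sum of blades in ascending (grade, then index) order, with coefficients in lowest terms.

first term: -\frac{633}{10} + \frac{449}{10} e_{1} + \frac{149}{10} e_{2} - \frac{7}{2} e_{12}
second term: \frac{633}{10} - \frac{449}{10} e_{1} - \frac{149}{10} e_{2} - \frac{7}{2} e_{12}
Answer: -7 e_{12}


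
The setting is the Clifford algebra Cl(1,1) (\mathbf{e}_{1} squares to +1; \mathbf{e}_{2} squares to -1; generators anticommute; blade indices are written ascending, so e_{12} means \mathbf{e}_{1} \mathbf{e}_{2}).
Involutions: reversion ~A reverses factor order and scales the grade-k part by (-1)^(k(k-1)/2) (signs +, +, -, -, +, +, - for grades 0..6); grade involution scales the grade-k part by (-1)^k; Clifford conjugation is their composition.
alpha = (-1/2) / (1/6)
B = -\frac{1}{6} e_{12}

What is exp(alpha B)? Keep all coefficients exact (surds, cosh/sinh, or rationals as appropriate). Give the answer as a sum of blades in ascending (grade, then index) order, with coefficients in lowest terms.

B^2 = (-\frac{1}{6})^2*(e_{12})^2 = \frac{1}{36}*(+1) = \frac{1}{36} (a basis 2-blade squares to minus the product of its generators' squares).
B^2 = \frac{1}{36} — B^2 > 0, so the exponential closes hyperbolically: l = \frac{1}{6}, alpha*l = - \frac{1}{2}, so exp(alpha B) = cosh(- \frac{1}{2}) + (sinh(- \frac{1}{2})/(\frac{1}{6}))*B = \cosh{\left(\frac{1}{2} \right)} + (- 6 \sinh{\left(\frac{1}{2} \right)})*B.
Answer: \cosh{\left(\frac{1}{2} \right)} + \sinh{\left(\frac{1}{2} \right)} e_{12}


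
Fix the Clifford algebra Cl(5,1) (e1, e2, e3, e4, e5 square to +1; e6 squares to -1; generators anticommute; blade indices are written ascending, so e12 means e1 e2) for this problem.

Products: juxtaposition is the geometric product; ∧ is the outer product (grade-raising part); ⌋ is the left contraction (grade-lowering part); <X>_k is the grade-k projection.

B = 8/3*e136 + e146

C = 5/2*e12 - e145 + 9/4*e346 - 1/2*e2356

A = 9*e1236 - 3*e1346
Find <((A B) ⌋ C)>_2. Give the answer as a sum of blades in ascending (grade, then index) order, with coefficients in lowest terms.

step 1: -24*e2 + 3*e3 - 8*e4 - 9*e234
step 2: 60*e1 - 8*e15 + 18*e36 + 27/4*e46 + 3/2*e256 + 12*e356
step 3: -8*e15 + 18*e36 + 27/4*e46
Answer: -8*e15 + 18*e36 + 27/4*e46


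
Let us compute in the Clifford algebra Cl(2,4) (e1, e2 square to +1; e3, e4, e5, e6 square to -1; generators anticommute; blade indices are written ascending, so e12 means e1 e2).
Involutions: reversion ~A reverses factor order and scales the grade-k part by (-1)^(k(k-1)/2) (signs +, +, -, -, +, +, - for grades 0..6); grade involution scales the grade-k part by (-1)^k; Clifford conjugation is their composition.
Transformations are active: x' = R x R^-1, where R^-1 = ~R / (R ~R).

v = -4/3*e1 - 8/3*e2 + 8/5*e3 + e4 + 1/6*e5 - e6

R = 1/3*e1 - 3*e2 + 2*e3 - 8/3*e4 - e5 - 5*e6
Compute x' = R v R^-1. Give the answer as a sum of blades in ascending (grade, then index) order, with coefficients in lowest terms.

~R = 1/3*e1 - 3*e2 + 2*e3 - 8/3*e4 - e5 - 5*e6, and R ~R = -28, so R^-1 = ~R / (-28).
R v = 197/90 - 44/9*e12 + 16/5*e13 - 29/9*e14 - 23/18*e15 - 7*e16 + 8/15*e23 - 91/9*e24 - 19/6*e25 - 31/3*e26 + 94/15*e34 + 29/15*e35 + 6*e36 + 5/9*e45 + 23/3*e46 + 11/6*e56
Answer: 4843/3780*e1 + 439/140*e2 - 241/126*e3 - 551/945*e4 - 13/1260*e5 + 449/252*e6


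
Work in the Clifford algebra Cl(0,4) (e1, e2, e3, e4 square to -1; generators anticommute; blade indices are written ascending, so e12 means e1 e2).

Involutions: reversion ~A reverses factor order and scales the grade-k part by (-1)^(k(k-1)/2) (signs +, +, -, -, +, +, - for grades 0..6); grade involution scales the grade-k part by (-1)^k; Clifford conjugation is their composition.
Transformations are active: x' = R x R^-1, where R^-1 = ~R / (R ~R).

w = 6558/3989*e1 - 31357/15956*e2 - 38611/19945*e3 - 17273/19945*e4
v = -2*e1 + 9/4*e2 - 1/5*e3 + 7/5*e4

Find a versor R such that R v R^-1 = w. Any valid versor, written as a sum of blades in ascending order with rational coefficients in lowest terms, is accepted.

Why this works: both vectors square to -177/16, so q(v) = q(w) and R = v + w = -1420/3989*e1 + 1136/3989*e2 - 8520/3989*e3 + 2130/3989*e4 carries v to w — its own direction survives, the complement (v - w)/2 flips.
Answer: -1420/3989*e1 + 1136/3989*e2 - 8520/3989*e3 + 2130/3989*e4


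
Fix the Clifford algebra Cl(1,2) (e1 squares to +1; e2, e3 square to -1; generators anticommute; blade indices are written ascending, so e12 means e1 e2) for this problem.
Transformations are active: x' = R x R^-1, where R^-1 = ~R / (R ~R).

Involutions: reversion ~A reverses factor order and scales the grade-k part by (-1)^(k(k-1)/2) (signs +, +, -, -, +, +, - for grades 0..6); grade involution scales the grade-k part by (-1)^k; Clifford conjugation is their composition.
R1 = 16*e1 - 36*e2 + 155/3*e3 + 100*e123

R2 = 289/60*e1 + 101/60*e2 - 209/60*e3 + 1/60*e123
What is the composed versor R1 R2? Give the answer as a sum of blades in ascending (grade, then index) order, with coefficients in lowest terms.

Distribute over the terms of R1 (each basis-blade product reordered to ascending indices, repeated generators contracted through their squares):
(16*e1) R2 = 1156/15 + 404/15*e12 - 836/15*e13 + 4/15*e23
(-36*e2) R2 = 303/5 + 867/5*e12 - 3/5*e13 + 627/5*e23
(155/3*e3) R2 = 6479/36 - 31/36*e12 - 8959/36*e13 - 3131/36*e23
(100*e123) R2 = -5/3 + 1045/3*e12 + 505/3*e13 + 1445/3*e23
Summing the partial products and collecting blades:
Answer: 11375/36 + 19721/36*e12 - 4927/36*e13 + 18733/36*e23


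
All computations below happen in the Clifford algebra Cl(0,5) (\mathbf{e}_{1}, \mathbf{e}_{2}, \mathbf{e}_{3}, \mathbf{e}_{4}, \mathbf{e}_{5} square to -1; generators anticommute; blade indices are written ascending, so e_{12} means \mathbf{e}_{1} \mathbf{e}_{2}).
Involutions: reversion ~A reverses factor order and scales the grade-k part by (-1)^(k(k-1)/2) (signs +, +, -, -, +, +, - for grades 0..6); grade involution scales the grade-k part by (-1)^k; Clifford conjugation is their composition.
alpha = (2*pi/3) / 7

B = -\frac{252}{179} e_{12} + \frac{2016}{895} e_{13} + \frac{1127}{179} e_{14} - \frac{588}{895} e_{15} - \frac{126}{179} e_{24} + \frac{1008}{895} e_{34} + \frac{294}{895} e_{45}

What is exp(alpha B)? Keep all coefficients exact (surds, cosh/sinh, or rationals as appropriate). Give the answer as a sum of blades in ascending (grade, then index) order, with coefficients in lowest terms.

B^2 term by term: the squares give (-\frac{252}{179})^2*(e_{12})^2 + (\frac{2016}{895})^2*(e_{13})^2 + (\frac{1127}{179})^2*(e_{14})^2 + (-\frac{588}{895})^2*(e_{15})^2 + (-\frac{126}{179})^2*(e_{24})^2 + (\frac{1008}{895})^2*(e_{34})^2 + (\frac{294}{895})^2*(e_{45})^2 = \frac{63504}{32041}*(-1) + \frac{4064256}{801025}*(-1) + \frac{1270129}{32041}*(-1) + \frac{345744}{801025}*(-1) + \frac{15876}{32041}*(-1) + \frac{1016064}{801025}*(-1) + \frac{86436}{801025}*(-1) = -49 (each basis 2-blade squares to minus the product of its generators' squares); cross terms between blades sharing an index anticommute and cancel; the commuting (index-disjoint) pairs give grade-4 terms 2*c*c'*(blade product), which cancel blade by blade — e_{1234}: -\frac{508032}{160205} + \frac{508032}{160205} = 0; e_{1245}: -\frac{148176}{160205} + \frac{148176}{160205} = 0; e_{1345}: \frac{1185408}{801025} - \frac{1185408}{801025} = 0 — confirming B is simple. So B^2 = -49.
B^2 = -49 — the series telescopes trigonometrically here: l = 7, alpha*l = \frac{2 \pi}{3}, so exp(alpha B) = cos(\frac{2 \pi}{3}) + (sin(\frac{2 \pi}{3})/7)*B = - \frac{1}{2} + (\frac{\sqrt{3}}{14})*B.
Answer: - \frac{1}{2} - \frac{18 \sqrt{3}}{179} e_{12} + \frac{144 \sqrt{3}}{895} e_{13} + \frac{161 \sqrt{3}}{358} e_{14} - \frac{42 \sqrt{3}}{895} e_{15} - \frac{9 \sqrt{3}}{179} e_{24} + \frac{72 \sqrt{3}}{895} e_{34} + \frac{21 \sqrt{3}}{895} e_{45}


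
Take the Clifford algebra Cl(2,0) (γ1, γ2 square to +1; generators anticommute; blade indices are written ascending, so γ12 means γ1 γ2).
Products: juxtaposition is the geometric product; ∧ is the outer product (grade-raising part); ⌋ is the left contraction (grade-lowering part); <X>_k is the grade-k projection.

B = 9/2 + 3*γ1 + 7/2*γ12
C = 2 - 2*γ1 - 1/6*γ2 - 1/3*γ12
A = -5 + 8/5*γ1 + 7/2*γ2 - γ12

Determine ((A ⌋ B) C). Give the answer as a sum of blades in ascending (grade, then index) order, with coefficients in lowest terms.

step 1: -71/5 - 109/4*γ1 + 28/5*γ2 - 35/2*γ12
step 2: 58/3 - 1279/60*γ1 - 247/20*γ2 - 581/40*γ12
Answer: 58/3 - 1279/60*γ1 - 247/20*γ2 - 581/40*γ12


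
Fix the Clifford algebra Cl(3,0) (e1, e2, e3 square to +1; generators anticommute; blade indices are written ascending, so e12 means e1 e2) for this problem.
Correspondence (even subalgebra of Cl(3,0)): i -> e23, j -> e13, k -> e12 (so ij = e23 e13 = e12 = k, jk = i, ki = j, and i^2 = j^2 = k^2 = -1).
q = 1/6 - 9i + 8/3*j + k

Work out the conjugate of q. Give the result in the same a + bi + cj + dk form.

In blades: q = 1/6 + e12 + 8/3*e13 - 9*e23.
Quaternion conjugation is reversion on the even subalgebra: the scalar is fixed and every grade-2 blade flips sign, giving 1/6 - e12 - 8/3*e13 + 9*e23; translating back:
Answer: 1/6 + 9i - 8/3*j - k


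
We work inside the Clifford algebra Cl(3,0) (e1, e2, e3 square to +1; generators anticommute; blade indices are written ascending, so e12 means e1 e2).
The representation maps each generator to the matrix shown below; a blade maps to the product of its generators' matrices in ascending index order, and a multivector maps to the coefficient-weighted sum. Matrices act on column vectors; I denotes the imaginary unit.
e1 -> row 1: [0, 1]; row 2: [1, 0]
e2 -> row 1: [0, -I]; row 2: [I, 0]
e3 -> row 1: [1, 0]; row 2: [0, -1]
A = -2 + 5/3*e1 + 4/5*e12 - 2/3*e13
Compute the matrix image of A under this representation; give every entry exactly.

Bivector images (products of the table entries): rho(e12) = rho(e1)rho(e2) = row 1: [I, 0]; row 2: [0, -I]; rho(e13) = rho(e1)rho(e3) = row 1: [0, -1]; row 2: [1, 0].
M = (-2)*1 + (5/3)*rho(e1) + (4/5)*rho(e12) + (-2/3)*rho(e13), summed entrywise (1 is the identity matrix):
Answer: row 1: [-2 + 4*I/5, 7/3]; row 2: [1, -2 - 4*I/5]


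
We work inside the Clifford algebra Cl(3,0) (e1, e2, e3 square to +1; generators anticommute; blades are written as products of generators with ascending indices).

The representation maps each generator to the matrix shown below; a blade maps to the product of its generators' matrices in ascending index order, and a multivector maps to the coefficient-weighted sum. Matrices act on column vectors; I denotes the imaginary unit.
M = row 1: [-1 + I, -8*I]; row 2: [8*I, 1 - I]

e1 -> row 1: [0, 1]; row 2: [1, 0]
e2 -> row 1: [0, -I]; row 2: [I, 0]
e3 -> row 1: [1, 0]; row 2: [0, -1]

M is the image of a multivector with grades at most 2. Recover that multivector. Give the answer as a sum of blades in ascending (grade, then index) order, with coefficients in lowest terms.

Method: 1, rho(e1), rho(e2), rho(e3) form a trace-orthogonal basis of the 2x2 complex matrices (tr(X Y) = 2 if X = Y, else 0), so M = m0*1 + m1*rho(e1) + m2*rho(e2) + m3*rho(e3) with m0 = tr(M)/2 = 0, m1 = tr(M rho(e1))/2 = 0, m2 = tr(M rho(e2))/2 = 8, m3 = tr(M rho(e3))/2 = -1 + I.
Multiplying table entries, the bivector images are rho(e1 e2) = I*rho(e3), rho(e1 e3) = -I*rho(e2), rho(e2 e3) = I*rho(e1); with real blade coefficients the real parts of m0..m3 are the coefficients of 1, e1, e2, e3 and the imaginary parts give the bivectors (e2 e3: Im m1, e1 e3: -Im m2, e1 e2: Im m3).
Answer: 8*e2 - e3 + e1 e2


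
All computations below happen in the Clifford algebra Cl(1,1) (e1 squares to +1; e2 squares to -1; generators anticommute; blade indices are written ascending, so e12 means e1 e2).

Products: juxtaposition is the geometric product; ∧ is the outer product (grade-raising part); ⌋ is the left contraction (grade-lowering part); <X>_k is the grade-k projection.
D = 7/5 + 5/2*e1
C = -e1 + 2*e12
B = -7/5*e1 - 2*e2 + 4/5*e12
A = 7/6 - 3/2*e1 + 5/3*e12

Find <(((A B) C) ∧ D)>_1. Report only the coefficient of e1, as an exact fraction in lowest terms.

step 1: 103/30 + 17/10*e1 - 6/5*e2 + 59/15*e12
step 2: 37/6 - 35/6*e1 + 22/3*e2 + 17/3*e12
step 3: 259/30 + 29/4*e1 + 154/15*e2 - 52/5*e12
step 4: 29/4*e1 + 154/15*e2
Answer: 29/4


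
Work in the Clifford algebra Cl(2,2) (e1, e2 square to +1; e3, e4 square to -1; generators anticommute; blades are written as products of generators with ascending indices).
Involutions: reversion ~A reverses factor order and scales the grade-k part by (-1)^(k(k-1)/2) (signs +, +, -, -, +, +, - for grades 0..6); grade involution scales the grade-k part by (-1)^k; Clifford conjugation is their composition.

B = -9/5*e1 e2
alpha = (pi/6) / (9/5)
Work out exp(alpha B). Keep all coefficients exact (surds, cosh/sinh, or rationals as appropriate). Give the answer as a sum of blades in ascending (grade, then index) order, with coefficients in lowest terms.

B^2 = (-9/5)^2*(e1 e2)^2 = 81/25*(-1) = -81/25 (a basis 2-blade squares to minus the product of its generators' squares).
B^2 = -81/25 — B^2 < 0, so the exponential closes trigonometrically: l = 9/5, alpha*l = pi/6, so exp(alpha B) = cos(pi/6) + (sin(pi/6)/(9/5))*B = sqrt(3)/2 + (5/18)*B.
Answer: sqrt(3)/2 - 1/2*e1 e2


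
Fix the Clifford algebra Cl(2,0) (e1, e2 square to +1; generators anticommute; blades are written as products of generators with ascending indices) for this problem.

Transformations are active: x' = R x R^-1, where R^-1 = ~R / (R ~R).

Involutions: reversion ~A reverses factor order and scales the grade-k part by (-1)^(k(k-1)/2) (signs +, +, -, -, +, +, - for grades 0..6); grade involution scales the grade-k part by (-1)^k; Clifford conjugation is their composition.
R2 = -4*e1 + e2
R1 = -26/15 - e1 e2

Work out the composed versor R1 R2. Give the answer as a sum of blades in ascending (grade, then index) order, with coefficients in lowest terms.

Distribute over the terms of R1 (each basis-blade product reordered to ascending indices, repeated generators contracted through their squares):
(-26/15) R2 = 104/15*e1 - 26/15*e2
(-e1 e2) R2 = -e1 - 4*e2
Summing the partial products and collecting blades:
Answer: 89/15*e1 - 86/15*e2


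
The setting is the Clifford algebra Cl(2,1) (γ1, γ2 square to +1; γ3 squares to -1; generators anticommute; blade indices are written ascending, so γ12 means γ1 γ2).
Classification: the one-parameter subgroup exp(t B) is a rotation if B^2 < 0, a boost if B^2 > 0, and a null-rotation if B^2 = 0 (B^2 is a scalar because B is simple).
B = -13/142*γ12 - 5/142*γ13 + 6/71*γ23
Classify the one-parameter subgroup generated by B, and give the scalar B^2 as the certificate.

B^2 term by term: the squares give (-13/142)^2*(γ12)^2 + (-5/142)^2*(γ13)^2 + (6/71)^2*(γ23)^2 = 169/20164*(-1) + 25/20164*(+1) + 36/5041*(+1) = 0 (each basis 2-blade squares to minus the product of its generators' squares); cross terms between blades sharing an index anticommute and cancel. So B^2 = 0.
Answer: null-rotation, certificate B^2 = 0. B^2 = 0 is basis-independent, so its sign is the whole story.
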